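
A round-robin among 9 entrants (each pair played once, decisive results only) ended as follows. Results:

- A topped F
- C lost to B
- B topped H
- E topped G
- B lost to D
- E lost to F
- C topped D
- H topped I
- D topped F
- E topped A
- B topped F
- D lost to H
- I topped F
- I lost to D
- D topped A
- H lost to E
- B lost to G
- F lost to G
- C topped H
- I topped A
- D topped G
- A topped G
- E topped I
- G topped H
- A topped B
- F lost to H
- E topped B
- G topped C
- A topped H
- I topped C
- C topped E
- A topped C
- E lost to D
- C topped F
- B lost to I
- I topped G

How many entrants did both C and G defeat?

2

C beat: D, E, F, H.
G beat: B, C, F, H.
Both beat: F, H — 2.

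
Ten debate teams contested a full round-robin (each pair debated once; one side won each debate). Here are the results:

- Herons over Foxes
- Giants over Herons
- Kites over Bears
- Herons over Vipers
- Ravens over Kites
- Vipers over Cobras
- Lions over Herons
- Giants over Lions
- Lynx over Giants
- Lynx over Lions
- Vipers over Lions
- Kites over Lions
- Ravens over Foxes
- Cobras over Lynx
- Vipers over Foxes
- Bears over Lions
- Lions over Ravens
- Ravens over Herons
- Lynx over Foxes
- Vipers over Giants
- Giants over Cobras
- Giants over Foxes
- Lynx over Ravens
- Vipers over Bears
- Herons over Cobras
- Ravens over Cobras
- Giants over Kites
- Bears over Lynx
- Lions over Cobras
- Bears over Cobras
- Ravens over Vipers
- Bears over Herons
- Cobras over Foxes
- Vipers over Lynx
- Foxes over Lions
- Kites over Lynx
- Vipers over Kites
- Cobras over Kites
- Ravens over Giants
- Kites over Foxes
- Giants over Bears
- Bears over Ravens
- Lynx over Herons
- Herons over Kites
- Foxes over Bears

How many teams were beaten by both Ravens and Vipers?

4

Ravens beat: Herons, Foxes, Cobras, Kites, Giants, Vipers.
Vipers beat: Bears, Foxes, Cobras, Lions, Lynx, Kites, Giants.
Both beat: Foxes, Cobras, Kites, Giants — 4.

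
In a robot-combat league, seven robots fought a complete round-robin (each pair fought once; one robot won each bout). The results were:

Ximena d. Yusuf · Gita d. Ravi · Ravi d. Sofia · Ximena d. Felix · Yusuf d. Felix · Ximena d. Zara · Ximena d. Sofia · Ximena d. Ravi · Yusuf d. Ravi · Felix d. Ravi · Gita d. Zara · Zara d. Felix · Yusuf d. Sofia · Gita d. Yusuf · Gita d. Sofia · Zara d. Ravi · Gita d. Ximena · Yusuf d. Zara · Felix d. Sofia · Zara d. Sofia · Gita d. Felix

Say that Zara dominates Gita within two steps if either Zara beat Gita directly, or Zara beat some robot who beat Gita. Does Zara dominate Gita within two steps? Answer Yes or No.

No

Zara did not beat Gita directly.
Zara beat Felix, Ravi, Sofia, but each of them lost to Gita. No two-step path.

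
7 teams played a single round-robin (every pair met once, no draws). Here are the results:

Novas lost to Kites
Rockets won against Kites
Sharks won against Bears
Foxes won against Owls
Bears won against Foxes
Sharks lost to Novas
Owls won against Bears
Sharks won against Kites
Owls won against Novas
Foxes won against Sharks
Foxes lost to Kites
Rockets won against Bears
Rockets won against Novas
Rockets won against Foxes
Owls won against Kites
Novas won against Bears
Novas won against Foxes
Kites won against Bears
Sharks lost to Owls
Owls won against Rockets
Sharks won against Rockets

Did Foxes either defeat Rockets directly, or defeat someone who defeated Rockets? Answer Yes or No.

Yes

Foxes did not beat Rockets directly.
Foxes beat Sharks, Owls. Of those, Sharks beat Rockets.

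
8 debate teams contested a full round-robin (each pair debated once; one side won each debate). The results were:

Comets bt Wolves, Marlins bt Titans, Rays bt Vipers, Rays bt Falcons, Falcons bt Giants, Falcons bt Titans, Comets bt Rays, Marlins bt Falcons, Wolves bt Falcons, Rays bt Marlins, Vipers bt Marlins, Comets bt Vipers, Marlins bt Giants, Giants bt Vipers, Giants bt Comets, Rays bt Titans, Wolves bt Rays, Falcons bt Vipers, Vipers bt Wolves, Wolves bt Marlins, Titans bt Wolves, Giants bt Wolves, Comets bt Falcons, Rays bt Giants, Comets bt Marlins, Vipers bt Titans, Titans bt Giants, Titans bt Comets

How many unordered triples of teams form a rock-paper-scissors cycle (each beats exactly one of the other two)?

Win totals: Falcons 3, Rays 5, Giants 3, Titans 3, Comets 5, Marlins 3, Wolves 3, Vipers 3.
A team with w wins dominates both others in C(w,2) triples; summing gives 3 + 10 + 3 + 3 + 10 + 3 + 3 + 3 = 38 transitive triples.
Total triples C(8,3) = 56, so cyclic triples = 56 − 38 = 18.

18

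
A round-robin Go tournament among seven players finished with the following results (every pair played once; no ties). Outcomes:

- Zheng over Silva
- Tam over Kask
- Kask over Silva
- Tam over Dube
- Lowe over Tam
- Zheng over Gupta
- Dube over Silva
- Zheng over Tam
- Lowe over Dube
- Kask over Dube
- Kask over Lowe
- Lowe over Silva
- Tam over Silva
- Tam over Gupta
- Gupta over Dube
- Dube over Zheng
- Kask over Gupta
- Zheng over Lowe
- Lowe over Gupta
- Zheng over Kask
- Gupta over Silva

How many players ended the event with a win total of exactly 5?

Win totals: Lowe 4, Tam 4, Silva 0, Kask 4, Dube 2, Zheng 5, Gupta 2.
Exactly 5: Zheng — 1 player.

1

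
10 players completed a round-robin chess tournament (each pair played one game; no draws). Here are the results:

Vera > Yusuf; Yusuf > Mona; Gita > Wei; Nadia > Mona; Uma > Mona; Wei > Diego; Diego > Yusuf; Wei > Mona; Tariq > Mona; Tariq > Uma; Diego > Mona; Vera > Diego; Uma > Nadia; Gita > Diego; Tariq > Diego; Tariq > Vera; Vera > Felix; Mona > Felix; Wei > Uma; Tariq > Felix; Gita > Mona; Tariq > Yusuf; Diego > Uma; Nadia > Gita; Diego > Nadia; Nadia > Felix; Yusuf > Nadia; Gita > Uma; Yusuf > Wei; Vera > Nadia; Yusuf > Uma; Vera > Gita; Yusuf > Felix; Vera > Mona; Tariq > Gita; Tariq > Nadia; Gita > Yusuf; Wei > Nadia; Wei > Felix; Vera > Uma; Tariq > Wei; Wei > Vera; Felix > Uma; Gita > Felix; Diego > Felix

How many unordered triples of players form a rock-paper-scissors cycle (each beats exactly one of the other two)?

Win totals: Diego 5, Mona 1, Felix 1, Wei 6, Uma 2, Nadia 3, Yusuf 5, Vera 7, Gita 6, Tariq 9.
A player with w wins dominates both others in C(w,2) triples; summing gives 10 + 0 + 0 + 15 + 1 + 3 + 10 + 21 + 15 + 36 = 111 transitive triples.
Total triples C(10,3) = 120, so cyclic triples = 120 − 111 = 9.

9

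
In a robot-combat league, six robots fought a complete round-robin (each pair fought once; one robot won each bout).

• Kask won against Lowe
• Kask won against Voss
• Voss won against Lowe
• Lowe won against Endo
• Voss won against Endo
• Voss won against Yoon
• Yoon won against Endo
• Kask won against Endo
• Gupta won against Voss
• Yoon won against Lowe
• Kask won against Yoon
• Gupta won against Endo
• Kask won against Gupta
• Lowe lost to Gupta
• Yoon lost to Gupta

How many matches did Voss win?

Voss' results: beat Endo, Yoon, Lowe; lost to Kask, Gupta.
That is 3 wins.

3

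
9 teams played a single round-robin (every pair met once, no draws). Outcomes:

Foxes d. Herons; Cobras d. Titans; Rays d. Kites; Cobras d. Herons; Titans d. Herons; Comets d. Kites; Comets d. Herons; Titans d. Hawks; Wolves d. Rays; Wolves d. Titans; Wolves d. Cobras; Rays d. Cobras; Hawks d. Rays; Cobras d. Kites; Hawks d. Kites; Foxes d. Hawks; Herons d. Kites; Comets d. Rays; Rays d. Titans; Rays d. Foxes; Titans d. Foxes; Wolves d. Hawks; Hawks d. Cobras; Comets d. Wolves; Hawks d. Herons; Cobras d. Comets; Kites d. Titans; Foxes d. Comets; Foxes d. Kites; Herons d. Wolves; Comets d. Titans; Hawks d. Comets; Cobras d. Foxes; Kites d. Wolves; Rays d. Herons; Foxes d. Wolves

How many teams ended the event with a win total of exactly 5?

Win totals: Rays 5, Foxes 5, Herons 2, Wolves 4, Kites 2, Hawks 5, Comets 5, Titans 3, Cobras 5.
Exactly 5: Rays, Foxes, Hawks, Comets, Cobras — 5 teams.

5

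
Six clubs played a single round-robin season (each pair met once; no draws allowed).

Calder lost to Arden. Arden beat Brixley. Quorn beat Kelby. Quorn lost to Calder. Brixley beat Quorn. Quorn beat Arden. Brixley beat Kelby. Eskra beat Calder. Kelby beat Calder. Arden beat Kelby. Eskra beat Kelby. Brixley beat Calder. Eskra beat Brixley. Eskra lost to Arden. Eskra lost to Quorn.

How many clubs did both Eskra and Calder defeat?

Eskra beat: Calder, Kelby, Brixley.
Calder beat: Quorn.
No one was beaten by both.

0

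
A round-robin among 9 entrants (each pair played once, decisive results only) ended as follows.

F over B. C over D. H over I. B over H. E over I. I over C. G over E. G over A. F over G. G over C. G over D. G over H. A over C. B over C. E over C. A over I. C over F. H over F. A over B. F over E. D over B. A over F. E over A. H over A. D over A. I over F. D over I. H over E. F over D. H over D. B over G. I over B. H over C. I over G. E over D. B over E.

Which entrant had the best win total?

Win totals: A 4, B 4, C 2, D 3, E 4, F 4, G 5, H 6, I 4.
H leads with 6 wins (next highest: 5).

H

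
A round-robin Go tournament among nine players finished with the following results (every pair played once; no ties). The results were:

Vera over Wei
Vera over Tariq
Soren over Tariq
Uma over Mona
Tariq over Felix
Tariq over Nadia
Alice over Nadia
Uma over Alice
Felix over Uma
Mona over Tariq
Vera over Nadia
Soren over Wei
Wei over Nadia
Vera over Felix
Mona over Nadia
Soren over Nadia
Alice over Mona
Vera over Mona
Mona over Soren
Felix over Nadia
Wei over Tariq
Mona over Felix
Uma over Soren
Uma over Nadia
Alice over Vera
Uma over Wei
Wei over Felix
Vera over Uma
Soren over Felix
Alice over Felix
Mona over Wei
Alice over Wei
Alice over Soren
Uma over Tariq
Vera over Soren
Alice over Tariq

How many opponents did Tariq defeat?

2

Tariq's results: beat Felix, Nadia; lost to Soren, Alice, Vera, Uma, Wei, Mona.
That is 2 wins.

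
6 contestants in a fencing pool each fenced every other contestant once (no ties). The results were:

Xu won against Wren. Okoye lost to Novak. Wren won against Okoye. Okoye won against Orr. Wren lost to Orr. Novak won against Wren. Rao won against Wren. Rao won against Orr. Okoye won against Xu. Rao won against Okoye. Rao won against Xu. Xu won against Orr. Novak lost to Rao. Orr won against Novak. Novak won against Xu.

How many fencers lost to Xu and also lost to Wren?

0

Xu beat: Wren, Orr.
Wren beat: Okoye.
No one was beaten by both.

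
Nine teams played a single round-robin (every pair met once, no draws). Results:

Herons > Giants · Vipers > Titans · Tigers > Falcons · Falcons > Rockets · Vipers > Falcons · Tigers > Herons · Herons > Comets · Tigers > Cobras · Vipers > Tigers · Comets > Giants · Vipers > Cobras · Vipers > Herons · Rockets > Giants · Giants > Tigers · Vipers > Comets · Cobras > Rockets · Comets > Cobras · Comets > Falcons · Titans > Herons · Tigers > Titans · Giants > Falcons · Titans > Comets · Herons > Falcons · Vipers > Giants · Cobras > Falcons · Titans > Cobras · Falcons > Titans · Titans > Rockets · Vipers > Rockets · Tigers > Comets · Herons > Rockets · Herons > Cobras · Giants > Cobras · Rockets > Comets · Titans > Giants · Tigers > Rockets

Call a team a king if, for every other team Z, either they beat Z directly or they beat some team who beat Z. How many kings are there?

1

Cobras cannot reach Herons, Tigers, Vipers in two steps.
Herons cannot reach Vipers in two steps.
Comets cannot reach Herons, Vipers in two steps.
Titans cannot reach Vipers in two steps.
Rockets cannot reach Herons, Titans, Vipers in two steps.
Tigers cannot reach Vipers in two steps.
Vipers reaches everyone (king).
Giants cannot reach Vipers in two steps.
Falcons cannot reach Tigers, Vipers in two steps.
Kings: Vipers — 1.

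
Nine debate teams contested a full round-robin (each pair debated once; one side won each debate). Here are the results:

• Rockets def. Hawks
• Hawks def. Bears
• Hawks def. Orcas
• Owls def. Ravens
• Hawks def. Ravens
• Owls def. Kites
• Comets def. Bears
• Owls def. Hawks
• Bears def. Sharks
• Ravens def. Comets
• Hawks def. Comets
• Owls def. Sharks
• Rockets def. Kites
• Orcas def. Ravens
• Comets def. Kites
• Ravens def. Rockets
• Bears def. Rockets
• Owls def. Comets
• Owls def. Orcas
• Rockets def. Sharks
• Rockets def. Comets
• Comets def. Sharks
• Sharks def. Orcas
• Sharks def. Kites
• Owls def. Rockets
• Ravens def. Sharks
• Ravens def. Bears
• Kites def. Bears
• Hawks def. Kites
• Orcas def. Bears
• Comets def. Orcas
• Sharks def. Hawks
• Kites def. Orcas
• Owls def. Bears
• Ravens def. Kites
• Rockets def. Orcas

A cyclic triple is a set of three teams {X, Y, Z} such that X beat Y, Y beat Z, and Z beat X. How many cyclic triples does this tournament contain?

14

Win totals: Bears 2, Rockets 5, Comets 4, Hawks 5, Owls 8, Sharks 3, Kites 2, Ravens 5, Orcas 2.
A team with w wins dominates both others in C(w,2) triples; summing gives 1 + 10 + 6 + 10 + 28 + 3 + 1 + 10 + 1 = 70 transitive triples.
Total triples C(9,3) = 84, so cyclic triples = 84 − 70 = 14.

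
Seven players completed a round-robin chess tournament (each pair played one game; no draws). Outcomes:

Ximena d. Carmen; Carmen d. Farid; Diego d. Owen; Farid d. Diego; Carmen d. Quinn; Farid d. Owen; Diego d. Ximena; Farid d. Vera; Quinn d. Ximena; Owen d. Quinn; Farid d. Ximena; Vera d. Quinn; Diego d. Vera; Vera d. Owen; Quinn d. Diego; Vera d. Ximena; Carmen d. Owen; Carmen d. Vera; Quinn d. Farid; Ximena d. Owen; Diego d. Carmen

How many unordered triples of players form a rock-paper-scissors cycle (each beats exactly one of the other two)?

Win totals: Diego 4, Farid 4, Owen 1, Carmen 4, Quinn 3, Ximena 2, Vera 3.
A player with w wins dominates both others in C(w,2) triples; summing gives 6 + 6 + 0 + 6 + 3 + 1 + 3 = 25 transitive triples.
Total triples C(7,3) = 35, so cyclic triples = 35 − 25 = 10.

10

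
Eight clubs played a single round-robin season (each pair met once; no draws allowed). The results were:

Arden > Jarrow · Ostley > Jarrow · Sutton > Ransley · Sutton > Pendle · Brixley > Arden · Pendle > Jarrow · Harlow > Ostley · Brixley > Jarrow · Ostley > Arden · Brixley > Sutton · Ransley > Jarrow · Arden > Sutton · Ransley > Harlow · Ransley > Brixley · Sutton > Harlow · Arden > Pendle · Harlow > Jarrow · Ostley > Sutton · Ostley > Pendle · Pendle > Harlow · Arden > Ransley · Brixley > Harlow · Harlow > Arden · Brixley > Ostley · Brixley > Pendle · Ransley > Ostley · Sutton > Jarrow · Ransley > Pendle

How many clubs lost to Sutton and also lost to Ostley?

2

Sutton beat: Ransley, Jarrow, Harlow, Pendle.
Ostley beat: Jarrow, Arden, Sutton, Pendle.
Both beat: Jarrow, Pendle — 2.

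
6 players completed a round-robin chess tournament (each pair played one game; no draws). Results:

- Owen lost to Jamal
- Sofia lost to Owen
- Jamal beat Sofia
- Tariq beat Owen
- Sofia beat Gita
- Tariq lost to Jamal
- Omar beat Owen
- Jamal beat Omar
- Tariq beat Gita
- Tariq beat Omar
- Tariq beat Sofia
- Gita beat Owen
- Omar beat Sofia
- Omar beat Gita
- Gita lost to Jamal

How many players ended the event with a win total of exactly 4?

Win totals: Owen 1, Sofia 1, Jamal 5, Tariq 4, Omar 3, Gita 1.
Exactly 4: Tariq — 1 player.

1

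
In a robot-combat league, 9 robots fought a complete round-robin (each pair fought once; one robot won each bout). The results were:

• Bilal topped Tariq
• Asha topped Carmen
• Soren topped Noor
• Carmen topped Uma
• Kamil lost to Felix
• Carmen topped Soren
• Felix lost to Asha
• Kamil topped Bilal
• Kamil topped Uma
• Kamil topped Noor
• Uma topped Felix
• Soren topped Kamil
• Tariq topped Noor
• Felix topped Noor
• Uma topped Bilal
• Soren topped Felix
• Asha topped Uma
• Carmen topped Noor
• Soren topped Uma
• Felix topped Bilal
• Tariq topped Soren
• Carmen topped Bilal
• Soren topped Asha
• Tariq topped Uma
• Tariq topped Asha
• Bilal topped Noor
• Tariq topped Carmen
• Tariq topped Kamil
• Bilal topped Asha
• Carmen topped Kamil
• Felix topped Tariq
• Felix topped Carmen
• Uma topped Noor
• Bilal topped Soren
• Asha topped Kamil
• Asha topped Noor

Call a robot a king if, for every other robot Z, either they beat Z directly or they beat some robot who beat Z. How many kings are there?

7

Uma reaches everyone (king).
Kamil cannot reach Carmen in two steps.
Soren reaches everyone (king).
Tariq reaches everyone (king).
Felix reaches everyone (king).
Carmen reaches everyone (king).
Noor cannot reach Uma, Kamil, Soren, Tariq, Felix, Carmen, Bilal, Asha in two steps.
Bilal reaches everyone (king).
Asha reaches everyone (king).
Kings: Uma, Soren, Tariq, Felix, Carmen, Bilal, Asha — 7.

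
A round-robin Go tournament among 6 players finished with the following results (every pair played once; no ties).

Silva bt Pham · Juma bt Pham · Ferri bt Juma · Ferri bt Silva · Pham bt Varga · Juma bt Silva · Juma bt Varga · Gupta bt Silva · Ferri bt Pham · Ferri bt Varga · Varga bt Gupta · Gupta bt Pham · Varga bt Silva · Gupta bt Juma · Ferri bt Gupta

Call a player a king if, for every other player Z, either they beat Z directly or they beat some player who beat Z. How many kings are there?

Pham cannot reach Ferri, Juma in two steps.
Ferri reaches everyone (king).
Silva cannot reach Ferri, Juma, Gupta in two steps.
Juma cannot reach Ferri in two steps.
Varga cannot reach Ferri in two steps.
Gupta cannot reach Ferri in two steps.
Kings: Ferri — 1.

1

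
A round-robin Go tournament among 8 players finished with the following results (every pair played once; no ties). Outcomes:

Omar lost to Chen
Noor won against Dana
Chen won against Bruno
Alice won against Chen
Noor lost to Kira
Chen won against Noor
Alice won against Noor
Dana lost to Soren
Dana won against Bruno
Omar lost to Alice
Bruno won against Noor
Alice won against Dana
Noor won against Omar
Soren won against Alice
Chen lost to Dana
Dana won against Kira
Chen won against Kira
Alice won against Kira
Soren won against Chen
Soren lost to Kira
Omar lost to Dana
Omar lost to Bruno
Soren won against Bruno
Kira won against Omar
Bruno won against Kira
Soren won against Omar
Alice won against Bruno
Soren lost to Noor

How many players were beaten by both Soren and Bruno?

Soren beat: Omar, Alice, Bruno, Chen, Dana.
Bruno beat: Kira, Omar, Noor.
Both beat: Omar — 1.

1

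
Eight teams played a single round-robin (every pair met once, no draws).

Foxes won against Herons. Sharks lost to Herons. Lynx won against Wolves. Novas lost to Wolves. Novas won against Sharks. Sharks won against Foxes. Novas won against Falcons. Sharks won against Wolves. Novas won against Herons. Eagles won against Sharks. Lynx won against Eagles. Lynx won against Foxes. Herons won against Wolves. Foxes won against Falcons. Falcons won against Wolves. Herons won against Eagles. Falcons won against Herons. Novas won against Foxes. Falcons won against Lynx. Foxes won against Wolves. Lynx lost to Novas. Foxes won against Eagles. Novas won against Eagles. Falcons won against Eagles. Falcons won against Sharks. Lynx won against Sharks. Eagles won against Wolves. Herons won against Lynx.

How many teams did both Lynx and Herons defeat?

Lynx beat: Wolves, Sharks, Foxes, Eagles.
Herons beat: Lynx, Wolves, Sharks, Eagles.
Both beat: Wolves, Sharks, Eagles — 3.

3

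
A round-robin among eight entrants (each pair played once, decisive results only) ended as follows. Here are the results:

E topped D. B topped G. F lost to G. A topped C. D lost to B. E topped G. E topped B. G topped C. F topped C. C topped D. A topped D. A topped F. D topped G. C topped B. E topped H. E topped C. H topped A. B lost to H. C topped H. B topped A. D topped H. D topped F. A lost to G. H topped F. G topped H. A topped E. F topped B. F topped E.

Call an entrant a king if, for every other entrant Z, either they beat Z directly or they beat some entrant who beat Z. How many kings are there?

A reaches everyone (king).
B reaches everyone (king).
C cannot reach E in two steps.
D reaches everyone (king).
E reaches everyone (king).
F reaches everyone (king).
G reaches everyone (king).
H reaches everyone (king).
Kings: A, B, D, E, F, G, H — 7.

7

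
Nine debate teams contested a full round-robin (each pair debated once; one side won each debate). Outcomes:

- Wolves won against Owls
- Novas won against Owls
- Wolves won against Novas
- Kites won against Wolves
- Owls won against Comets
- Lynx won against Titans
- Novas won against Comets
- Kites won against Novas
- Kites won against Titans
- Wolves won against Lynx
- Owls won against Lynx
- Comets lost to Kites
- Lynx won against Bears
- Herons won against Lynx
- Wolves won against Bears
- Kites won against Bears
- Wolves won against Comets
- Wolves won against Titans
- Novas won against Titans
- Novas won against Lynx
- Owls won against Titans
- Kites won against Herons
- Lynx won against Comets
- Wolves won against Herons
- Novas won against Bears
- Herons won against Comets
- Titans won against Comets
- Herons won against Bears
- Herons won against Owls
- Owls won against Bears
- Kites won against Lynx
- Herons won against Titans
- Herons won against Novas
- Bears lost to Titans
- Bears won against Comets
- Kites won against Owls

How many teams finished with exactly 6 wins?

Win totals: Wolves 7, Comets 0, Kites 8, Lynx 3, Herons 6, Novas 5, Owls 4, Bears 1, Titans 2.
Exactly 6: Herons — 1 team.

1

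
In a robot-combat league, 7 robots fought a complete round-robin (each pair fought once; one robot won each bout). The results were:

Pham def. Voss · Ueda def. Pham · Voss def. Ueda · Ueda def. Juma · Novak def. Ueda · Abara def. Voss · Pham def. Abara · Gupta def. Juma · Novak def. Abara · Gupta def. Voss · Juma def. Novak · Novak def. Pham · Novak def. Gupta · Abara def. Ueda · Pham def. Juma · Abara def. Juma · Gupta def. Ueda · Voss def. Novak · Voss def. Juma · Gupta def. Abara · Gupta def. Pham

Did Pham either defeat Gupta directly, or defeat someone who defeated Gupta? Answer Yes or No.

No

Pham did not beat Gupta directly.
Pham beat Juma, Abara, Voss, but each of them lost to Gupta. No two-step path.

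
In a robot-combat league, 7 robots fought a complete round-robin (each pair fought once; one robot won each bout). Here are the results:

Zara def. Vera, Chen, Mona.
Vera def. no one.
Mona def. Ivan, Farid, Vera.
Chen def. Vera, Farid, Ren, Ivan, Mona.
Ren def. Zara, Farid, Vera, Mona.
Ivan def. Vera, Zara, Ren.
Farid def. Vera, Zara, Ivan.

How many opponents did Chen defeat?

5

Chen's results: beat Mona, Ren, Ivan, Farid, Vera; lost to Zara.
That is 5 wins.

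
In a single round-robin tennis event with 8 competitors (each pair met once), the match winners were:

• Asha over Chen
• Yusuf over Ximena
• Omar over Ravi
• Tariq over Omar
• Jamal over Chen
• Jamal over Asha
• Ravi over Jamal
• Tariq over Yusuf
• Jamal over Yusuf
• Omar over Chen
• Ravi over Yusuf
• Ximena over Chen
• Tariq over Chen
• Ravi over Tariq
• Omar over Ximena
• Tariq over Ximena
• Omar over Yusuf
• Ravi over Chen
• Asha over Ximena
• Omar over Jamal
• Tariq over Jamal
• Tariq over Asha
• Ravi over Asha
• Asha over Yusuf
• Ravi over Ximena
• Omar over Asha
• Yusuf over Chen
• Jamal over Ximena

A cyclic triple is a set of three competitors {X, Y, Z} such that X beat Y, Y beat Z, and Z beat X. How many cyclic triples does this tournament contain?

1

Win totals: Chen 0, Ximena 1, Yusuf 2, Asha 3, Omar 6, Tariq 6, Ravi 6, Jamal 4.
A competitor with w wins dominates both others in C(w,2) triples; summing gives 0 + 0 + 1 + 3 + 15 + 15 + 15 + 6 = 55 transitive triples.
Total triples C(8,3) = 56, so cyclic triples = 56 − 55 = 1.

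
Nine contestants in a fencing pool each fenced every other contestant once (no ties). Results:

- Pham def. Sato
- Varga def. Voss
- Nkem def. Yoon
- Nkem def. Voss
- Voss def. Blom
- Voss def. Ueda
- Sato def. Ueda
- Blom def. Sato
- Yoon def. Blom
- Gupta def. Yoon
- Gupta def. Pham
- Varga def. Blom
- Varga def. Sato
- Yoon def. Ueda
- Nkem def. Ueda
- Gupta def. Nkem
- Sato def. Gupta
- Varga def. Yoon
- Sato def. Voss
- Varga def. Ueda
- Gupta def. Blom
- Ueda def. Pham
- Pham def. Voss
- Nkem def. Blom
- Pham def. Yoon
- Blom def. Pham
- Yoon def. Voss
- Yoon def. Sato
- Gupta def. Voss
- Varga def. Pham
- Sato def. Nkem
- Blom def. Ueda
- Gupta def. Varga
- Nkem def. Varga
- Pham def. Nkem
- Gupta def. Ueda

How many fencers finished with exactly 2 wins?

Win totals: Gupta 7, Ueda 1, Sato 4, Yoon 4, Pham 4, Blom 3, Varga 6, Nkem 5, Voss 2.
Exactly 2: Voss — 1 fencer.

1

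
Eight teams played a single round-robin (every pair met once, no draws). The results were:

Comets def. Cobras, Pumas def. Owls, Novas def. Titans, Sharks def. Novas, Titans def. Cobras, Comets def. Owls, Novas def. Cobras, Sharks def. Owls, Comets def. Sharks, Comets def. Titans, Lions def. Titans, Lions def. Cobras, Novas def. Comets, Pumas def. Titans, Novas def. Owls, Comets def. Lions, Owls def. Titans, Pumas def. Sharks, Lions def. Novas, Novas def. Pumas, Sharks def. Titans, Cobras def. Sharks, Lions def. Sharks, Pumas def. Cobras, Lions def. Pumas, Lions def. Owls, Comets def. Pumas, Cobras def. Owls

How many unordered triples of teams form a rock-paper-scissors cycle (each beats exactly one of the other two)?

Win totals: Pumas 4, Sharks 3, Comets 6, Titans 1, Owls 1, Lions 6, Novas 5, Cobras 2.
A team with w wins dominates both others in C(w,2) triples; summing gives 6 + 3 + 15 + 0 + 0 + 15 + 10 + 1 = 50 transitive triples.
Total triples C(8,3) = 56, so cyclic triples = 56 − 50 = 6.

6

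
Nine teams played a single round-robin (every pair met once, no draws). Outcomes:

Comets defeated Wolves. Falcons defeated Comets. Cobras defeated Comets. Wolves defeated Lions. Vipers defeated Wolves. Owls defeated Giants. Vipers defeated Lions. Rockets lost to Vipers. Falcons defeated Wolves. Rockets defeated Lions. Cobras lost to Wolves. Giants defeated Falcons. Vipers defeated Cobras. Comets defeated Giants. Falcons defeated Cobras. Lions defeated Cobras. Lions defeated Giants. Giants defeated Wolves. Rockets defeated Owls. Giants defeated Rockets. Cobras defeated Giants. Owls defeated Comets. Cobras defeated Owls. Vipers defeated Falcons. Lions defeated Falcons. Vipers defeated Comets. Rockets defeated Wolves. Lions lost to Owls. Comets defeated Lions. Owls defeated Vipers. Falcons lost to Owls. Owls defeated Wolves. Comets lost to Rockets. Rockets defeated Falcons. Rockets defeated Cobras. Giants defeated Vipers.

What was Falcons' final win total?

3

Falcons' results: beat Comets, Cobras, Wolves; lost to Vipers, Lions, Owls, Rockets, Giants.
That is 3 wins.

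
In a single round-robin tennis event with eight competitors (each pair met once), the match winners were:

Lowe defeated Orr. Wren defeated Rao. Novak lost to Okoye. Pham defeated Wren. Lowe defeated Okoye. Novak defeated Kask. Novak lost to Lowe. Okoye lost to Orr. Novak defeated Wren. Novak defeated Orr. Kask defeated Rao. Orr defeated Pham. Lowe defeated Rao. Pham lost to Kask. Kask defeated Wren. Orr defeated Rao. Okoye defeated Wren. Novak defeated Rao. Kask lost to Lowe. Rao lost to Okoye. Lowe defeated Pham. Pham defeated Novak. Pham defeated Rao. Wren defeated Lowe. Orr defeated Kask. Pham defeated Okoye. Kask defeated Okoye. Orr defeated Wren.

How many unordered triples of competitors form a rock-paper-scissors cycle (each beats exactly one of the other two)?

Win totals: Okoye 3, Lowe 6, Wren 2, Orr 5, Pham 4, Kask 4, Rao 0, Novak 4.
A competitor with w wins dominates both others in C(w,2) triples; summing gives 3 + 15 + 1 + 10 + 6 + 6 + 0 + 6 = 47 transitive triples.
Total triples C(8,3) = 56, so cyclic triples = 56 − 47 = 9.

9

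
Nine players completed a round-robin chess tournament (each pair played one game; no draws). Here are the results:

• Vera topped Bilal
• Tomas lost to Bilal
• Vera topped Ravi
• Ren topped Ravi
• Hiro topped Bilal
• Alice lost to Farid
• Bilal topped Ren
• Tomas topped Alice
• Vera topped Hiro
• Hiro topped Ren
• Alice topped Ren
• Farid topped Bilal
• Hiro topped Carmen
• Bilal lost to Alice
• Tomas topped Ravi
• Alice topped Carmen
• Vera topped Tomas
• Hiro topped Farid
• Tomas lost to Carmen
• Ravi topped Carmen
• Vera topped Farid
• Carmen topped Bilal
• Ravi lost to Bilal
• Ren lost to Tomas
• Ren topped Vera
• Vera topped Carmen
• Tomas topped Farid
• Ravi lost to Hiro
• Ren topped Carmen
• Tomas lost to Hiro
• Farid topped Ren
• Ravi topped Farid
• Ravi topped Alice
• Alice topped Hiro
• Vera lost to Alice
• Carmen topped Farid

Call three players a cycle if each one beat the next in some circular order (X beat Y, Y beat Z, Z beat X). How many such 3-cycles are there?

Win totals: Ravi 3, Alice 5, Hiro 6, Ren 3, Tomas 4, Vera 6, Carmen 3, Farid 3, Bilal 3.
A player with w wins dominates both others in C(w,2) triples; summing gives 3 + 10 + 15 + 3 + 6 + 15 + 3 + 3 + 3 = 61 transitive triples.
Total triples C(9,3) = 84, so cyclic triples = 84 − 61 = 23.

23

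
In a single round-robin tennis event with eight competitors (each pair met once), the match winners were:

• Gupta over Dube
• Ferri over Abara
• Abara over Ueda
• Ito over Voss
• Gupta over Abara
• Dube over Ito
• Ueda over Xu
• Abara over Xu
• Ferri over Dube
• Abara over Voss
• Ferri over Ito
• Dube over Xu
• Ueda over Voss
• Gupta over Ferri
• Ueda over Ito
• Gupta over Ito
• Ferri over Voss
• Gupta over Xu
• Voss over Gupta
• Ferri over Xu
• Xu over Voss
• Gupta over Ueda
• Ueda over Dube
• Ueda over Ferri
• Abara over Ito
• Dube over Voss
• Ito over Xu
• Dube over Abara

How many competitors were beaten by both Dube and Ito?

2

Dube beat: Voss, Ito, Abara, Xu.
Ito beat: Voss, Xu.
Both beat: Voss, Xu — 2.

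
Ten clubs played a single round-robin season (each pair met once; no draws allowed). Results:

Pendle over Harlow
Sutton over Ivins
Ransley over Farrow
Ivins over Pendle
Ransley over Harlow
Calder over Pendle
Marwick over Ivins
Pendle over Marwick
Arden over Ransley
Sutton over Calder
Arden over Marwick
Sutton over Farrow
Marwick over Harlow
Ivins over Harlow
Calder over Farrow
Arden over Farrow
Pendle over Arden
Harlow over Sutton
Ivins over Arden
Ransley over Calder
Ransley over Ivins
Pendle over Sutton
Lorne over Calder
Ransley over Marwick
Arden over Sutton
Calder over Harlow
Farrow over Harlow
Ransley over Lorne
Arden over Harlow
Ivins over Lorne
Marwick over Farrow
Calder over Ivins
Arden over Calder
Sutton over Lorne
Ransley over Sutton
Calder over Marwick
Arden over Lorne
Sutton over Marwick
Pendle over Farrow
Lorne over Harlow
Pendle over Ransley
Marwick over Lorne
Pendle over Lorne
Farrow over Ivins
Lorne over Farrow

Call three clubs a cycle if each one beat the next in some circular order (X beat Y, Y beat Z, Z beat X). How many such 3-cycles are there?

Win totals: Ransley 7, Lorne 3, Ivins 4, Harlow 1, Sutton 5, Farrow 2, Pendle 7, Marwick 4, Arden 7, Calder 5.
A club with w wins dominates both others in C(w,2) triples; summing gives 21 + 3 + 6 + 0 + 10 + 1 + 21 + 6 + 21 + 10 = 99 transitive triples.
Total triples C(10,3) = 120, so cyclic triples = 120 − 99 = 21.

21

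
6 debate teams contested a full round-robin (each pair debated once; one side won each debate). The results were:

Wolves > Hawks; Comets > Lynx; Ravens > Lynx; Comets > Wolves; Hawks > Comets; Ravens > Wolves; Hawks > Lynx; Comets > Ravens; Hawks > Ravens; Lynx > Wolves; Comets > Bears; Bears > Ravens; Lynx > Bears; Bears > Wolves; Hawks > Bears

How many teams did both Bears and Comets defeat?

2

Bears beat: Ravens, Wolves.
Comets beat: Ravens, Lynx, Wolves, Bears.
Both beat: Ravens, Wolves — 2.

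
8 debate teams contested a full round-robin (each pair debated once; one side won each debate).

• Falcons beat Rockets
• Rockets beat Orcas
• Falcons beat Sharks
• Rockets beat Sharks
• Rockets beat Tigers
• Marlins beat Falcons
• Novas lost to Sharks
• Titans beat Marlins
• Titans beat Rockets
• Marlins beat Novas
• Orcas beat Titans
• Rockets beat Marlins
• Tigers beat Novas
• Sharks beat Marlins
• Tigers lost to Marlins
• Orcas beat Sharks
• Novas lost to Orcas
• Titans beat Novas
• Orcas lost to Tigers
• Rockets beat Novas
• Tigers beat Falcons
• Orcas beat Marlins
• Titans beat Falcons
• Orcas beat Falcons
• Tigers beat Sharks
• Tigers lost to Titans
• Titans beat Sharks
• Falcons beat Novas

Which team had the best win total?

Titans

Win totals: Novas 0, Titans 6, Orcas 5, Sharks 2, Falcons 3, Marlins 3, Rockets 5, Tigers 4.
Titans leads with 6 wins (next highest: 5).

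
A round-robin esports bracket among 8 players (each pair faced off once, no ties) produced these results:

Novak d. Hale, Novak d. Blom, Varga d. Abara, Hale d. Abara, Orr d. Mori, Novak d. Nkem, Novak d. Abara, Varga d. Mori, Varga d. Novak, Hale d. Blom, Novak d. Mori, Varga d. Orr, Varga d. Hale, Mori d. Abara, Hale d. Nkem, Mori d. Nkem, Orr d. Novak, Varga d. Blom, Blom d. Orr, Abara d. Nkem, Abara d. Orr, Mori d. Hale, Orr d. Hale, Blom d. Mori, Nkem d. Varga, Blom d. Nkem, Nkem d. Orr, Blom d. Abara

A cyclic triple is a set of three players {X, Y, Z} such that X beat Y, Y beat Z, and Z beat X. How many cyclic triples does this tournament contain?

14

Win totals: Novak 5, Abara 2, Varga 6, Mori 3, Nkem 2, Blom 4, Orr 3, Hale 3.
A player with w wins dominates both others in C(w,2) triples; summing gives 10 + 1 + 15 + 3 + 1 + 6 + 3 + 3 = 42 transitive triples.
Total triples C(8,3) = 56, so cyclic triples = 56 − 42 = 14.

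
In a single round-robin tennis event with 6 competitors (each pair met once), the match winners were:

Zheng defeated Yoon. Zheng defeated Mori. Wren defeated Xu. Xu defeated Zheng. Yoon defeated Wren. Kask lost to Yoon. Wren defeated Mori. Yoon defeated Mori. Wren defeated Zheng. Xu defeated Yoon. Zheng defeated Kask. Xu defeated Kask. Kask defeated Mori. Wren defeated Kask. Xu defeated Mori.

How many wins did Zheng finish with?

3

Zheng's results: beat Yoon, Mori, Kask; lost to Wren, Xu.
That is 3 wins.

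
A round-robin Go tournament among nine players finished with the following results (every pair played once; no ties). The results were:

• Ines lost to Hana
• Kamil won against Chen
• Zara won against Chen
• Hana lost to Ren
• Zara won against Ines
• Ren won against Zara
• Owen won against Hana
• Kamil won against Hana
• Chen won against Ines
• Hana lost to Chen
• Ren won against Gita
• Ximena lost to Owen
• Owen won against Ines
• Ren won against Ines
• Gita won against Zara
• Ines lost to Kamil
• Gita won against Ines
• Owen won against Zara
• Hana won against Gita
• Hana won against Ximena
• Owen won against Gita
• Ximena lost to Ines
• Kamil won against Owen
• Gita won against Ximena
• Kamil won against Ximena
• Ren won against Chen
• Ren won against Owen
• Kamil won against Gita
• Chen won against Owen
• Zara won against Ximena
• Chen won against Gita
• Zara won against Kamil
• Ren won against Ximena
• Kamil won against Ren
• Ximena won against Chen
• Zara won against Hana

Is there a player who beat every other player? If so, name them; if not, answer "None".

None

Highest win total is Ren with 7 (out of 8 possible).
Ren lost to Kamil, so no player went undefeated.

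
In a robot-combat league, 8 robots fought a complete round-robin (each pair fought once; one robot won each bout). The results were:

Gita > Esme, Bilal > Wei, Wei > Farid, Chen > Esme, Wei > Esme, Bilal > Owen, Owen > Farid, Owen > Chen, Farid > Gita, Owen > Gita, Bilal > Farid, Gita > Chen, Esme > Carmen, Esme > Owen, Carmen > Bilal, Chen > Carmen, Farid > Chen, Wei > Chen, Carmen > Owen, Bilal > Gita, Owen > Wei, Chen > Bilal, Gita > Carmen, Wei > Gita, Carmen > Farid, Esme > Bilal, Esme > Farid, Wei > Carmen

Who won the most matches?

Wei

Win totals: Farid 2, Carmen 3, Bilal 4, Owen 4, Chen 3, Wei 5, Gita 3, Esme 4.
Wei leads with 5 wins (next highest: 4).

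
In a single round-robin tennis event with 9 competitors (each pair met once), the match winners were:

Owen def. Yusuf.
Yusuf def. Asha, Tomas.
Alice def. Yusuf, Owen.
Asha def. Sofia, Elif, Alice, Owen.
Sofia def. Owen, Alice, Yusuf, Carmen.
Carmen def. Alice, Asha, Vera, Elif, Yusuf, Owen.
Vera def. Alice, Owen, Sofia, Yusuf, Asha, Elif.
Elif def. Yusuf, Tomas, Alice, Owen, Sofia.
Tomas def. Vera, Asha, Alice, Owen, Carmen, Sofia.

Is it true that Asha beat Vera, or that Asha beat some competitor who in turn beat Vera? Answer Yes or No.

Asha did not beat Vera directly.
Asha beat Elif, Sofia, Owen, Alice, but each of them lost to Vera. No two-step path.

No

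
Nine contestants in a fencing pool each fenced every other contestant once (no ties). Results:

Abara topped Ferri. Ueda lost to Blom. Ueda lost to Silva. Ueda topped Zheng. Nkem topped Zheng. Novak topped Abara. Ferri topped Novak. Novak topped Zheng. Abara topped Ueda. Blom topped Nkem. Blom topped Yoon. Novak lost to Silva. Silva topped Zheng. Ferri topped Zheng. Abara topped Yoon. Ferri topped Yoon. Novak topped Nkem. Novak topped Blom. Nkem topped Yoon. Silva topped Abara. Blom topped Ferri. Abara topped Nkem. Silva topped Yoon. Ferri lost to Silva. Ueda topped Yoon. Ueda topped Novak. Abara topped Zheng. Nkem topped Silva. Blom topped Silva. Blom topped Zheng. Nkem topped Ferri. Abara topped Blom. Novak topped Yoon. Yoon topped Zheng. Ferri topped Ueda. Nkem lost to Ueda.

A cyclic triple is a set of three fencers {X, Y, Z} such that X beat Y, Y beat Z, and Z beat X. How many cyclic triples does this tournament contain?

Win totals: Yoon 1, Abara 6, Ferri 4, Blom 6, Zheng 0, Ueda 4, Novak 5, Nkem 4, Silva 6.
A fencer with w wins dominates both others in C(w,2) triples; summing gives 0 + 15 + 6 + 15 + 0 + 6 + 10 + 6 + 15 = 73 transitive triples.
Total triples C(9,3) = 84, so cyclic triples = 84 − 73 = 11.

11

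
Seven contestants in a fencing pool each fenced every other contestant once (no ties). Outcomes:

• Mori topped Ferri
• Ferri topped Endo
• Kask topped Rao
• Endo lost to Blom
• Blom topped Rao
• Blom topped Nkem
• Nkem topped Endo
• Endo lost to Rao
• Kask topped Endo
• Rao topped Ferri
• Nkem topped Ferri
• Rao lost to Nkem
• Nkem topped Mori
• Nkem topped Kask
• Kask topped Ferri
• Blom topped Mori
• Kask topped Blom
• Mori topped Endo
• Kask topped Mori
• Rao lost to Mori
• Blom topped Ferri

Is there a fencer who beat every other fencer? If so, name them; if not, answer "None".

None

Highest win total is Nkem with 5 (out of 6 possible).
Nkem lost to Blom, so no fencer went undefeated.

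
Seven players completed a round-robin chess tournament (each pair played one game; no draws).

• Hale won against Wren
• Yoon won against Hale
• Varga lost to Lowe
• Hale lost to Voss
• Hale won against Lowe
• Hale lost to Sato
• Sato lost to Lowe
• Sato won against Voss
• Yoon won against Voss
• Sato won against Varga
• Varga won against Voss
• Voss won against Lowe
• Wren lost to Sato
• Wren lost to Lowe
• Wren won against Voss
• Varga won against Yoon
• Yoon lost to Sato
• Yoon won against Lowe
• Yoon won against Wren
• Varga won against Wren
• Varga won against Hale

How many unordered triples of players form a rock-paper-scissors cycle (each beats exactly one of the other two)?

8

Win totals: Voss 2, Lowe 3, Hale 2, Varga 4, Wren 1, Yoon 4, Sato 5.
A player with w wins dominates both others in C(w,2) triples; summing gives 1 + 3 + 1 + 6 + 0 + 6 + 10 = 27 transitive triples.
Total triples C(7,3) = 35, so cyclic triples = 35 − 27 = 8.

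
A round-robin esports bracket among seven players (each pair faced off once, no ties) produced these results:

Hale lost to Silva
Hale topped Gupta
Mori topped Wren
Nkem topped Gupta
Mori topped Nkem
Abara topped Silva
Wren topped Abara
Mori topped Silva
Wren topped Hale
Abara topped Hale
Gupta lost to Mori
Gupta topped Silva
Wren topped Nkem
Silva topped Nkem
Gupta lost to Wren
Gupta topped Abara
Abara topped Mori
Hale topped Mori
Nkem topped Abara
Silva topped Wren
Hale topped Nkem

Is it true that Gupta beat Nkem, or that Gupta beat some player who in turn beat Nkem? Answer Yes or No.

Yes

Gupta did not beat Nkem directly.
Gupta beat Silva, Abara. Of those, Silva beat Nkem.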